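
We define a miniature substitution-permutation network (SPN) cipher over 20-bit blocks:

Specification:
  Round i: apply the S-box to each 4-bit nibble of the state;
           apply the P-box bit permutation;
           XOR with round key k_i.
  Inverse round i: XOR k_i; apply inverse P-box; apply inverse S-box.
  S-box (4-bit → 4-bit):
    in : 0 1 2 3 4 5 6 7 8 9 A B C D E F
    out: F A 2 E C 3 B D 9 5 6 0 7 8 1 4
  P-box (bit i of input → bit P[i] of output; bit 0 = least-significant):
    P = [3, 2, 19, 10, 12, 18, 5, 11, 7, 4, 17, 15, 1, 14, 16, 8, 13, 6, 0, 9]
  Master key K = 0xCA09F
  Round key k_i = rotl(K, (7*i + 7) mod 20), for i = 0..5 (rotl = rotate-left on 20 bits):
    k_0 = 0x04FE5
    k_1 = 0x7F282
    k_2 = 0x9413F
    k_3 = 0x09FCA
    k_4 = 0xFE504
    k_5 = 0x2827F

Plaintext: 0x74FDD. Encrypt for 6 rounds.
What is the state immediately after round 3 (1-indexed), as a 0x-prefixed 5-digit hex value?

0xD17AB

s_0 = plaintext = 0x74FDD
s_1 = Round(s_0, k_0) = 0x360E4
s_2 = Round(s_1, k_1) = 0xD2551
s_3 = Round(s_2, k_2) = 0xD17AB
s_4 = Round(s_3, k_3) = 0x65C6A
s_5 = Round(s_4, k_4) = 0x19FD2
s_6 = Round(s_5, k_5) = 0x18839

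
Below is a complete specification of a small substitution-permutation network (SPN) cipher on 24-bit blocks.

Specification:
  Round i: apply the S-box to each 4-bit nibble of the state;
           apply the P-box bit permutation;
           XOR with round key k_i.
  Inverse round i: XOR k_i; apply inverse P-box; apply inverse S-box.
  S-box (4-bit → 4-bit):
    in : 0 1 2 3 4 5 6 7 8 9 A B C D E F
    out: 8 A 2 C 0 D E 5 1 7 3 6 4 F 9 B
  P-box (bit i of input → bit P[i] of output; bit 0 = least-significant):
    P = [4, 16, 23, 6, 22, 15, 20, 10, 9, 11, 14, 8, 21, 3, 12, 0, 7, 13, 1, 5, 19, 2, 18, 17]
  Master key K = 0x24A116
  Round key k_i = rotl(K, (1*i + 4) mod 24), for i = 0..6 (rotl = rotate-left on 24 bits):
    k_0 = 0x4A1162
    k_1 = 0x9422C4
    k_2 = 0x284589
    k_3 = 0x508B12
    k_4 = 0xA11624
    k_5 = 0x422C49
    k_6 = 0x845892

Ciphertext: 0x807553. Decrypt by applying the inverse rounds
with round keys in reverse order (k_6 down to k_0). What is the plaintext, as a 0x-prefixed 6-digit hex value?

s_0 = ciphertext = 0x807553
s_1 = InvRound(s_0, k_6) = 0xCA0100
s_2 = InvRound(s_1, k_5) = 0x821103
s_3 = InvRound(s_2, k_4) = 0x13EE02
s_4 = InvRound(s_3, k_3) = 0x0243EA
s_5 = InvRound(s_4, k_2) = 0xE3E800
s_6 = InvRound(s_5, k_1) = 0x688991
s_7 = InvRound(s_6, k_0) = 0x05522E

0x05522E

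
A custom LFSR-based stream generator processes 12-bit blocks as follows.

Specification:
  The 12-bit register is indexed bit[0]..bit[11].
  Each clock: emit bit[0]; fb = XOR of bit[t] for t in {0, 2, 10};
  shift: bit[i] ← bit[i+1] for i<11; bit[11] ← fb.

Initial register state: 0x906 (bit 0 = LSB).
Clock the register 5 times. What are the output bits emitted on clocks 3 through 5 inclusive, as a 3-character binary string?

reg_0 = 0x906
clock 1: out=0, reg = 0xC83
clock 2: out=1, reg = 0x641
clock 3: out=1, reg = 0x320
clock 4: out=0, reg = 0x190
clock 5: out=0, reg = 0x0C8

100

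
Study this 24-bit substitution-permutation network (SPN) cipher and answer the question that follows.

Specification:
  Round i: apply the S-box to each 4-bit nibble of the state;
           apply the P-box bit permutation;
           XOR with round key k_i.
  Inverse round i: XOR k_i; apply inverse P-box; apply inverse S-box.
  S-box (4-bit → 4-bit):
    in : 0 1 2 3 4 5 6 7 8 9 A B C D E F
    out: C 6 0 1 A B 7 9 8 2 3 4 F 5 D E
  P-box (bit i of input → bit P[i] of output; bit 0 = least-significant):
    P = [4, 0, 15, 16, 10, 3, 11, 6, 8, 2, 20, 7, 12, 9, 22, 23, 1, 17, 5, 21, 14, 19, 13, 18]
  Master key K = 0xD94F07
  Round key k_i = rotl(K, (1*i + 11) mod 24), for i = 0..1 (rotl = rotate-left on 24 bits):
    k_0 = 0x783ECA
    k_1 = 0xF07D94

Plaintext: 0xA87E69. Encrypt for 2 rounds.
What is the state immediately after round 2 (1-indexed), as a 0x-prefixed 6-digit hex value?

s_0 = plaintext = 0xA87E69
s_1 = Round(s_0, k_0) = 0xC06343
s_2 = Round(s_1, k_1) = 0x9C0EEC

0x9C0EEC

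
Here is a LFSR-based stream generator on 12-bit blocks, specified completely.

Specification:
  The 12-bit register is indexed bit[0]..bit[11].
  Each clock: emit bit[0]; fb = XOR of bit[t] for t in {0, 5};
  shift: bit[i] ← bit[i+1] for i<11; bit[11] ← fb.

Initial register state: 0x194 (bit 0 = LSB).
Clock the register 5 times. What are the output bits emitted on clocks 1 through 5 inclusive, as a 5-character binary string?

00101

reg_0 = 0x194
clock 1: out=0, reg = 0x0CA
clock 2: out=0, reg = 0x065
clock 3: out=1, reg = 0x032
clock 4: out=0, reg = 0x819
clock 5: out=1, reg = 0xC0C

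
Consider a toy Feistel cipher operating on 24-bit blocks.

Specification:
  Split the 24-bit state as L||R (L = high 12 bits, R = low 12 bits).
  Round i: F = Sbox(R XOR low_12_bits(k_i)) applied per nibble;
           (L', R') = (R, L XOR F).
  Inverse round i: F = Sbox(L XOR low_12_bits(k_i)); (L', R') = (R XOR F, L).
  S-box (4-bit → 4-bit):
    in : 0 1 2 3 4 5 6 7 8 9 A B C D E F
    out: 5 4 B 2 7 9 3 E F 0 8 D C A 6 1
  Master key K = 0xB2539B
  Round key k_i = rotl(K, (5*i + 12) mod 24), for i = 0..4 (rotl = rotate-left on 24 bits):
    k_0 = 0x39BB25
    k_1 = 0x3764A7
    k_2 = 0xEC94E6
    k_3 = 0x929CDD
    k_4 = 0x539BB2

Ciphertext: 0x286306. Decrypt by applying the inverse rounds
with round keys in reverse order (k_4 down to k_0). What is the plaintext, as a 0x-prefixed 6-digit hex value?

0x2333A2

s_0 = ciphertext = 0x286306
s_1 = InvRound(s_0, k_4) = 0x321286
s_2 = InvRound(s_1, k_3) = 0x39A321
s_3 = InvRound(s_2, k_2) = 0xDCD39A
s_4 = InvRound(s_3, k_1) = 0x3A2DCD
s_5 = InvRound(s_4, k_0) = 0x2333A2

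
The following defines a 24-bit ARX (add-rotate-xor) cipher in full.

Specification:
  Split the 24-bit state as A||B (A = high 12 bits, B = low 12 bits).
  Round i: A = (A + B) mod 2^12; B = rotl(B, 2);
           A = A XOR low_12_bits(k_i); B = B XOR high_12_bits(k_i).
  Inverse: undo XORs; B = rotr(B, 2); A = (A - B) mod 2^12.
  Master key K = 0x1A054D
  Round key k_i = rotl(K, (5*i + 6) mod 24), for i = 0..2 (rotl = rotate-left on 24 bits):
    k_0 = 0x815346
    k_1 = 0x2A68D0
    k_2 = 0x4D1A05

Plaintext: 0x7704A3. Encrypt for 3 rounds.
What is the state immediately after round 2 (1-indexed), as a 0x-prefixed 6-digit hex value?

0x13D8C4

s_0 = plaintext = 0x7704A3
s_1 = Round(s_0, k_0) = 0xF55A98
s_2 = Round(s_1, k_1) = 0x13D8C4
s_3 = Round(s_2, k_2) = 0x0047C3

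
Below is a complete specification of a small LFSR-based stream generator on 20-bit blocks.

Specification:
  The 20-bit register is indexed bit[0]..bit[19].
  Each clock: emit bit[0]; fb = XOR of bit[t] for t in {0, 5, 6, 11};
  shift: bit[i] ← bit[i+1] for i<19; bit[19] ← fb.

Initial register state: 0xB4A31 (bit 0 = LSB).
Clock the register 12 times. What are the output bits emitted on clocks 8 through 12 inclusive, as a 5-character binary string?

00101

reg_0 = 0xB4A31
clock 1: out=1, reg = 0xDA518
clock 2: out=0, reg = 0x6D28C
clock 3: out=0, reg = 0x36946
clock 4: out=0, reg = 0x1B4A3
clock 5: out=1, reg = 0x0DA51
clock 6: out=1, reg = 0x86D28
clock 7: out=0, reg = 0x43694
clock 8: out=0, reg = 0x21B4A
clock 9: out=0, reg = 0x10DA5
clock 10: out=1, reg = 0x886D2
clock 11: out=0, reg = 0xC4369
clock 12: out=1, reg = 0xE21B4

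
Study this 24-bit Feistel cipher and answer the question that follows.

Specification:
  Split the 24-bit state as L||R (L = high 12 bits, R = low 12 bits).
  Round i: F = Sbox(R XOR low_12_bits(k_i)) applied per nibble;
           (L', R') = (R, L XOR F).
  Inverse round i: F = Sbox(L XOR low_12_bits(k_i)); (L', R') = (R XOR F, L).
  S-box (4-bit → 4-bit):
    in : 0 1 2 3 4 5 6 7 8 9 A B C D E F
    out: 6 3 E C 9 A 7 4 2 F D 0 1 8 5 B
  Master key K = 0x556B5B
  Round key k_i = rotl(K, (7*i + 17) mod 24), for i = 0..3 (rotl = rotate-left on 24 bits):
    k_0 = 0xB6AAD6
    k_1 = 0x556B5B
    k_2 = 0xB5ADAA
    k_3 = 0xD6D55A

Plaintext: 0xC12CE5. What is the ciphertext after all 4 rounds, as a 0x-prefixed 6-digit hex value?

0xFA477A

s_0 = plaintext = 0xC12CE5
s_1 = Round(s_0, k_0) = 0xCE5BDE
s_2 = Round(s_1, k_1) = 0xBDEACF
s_3 = Round(s_2, k_2) = 0xACFFA4
s_4 = Round(s_3, k_3) = 0xFA477A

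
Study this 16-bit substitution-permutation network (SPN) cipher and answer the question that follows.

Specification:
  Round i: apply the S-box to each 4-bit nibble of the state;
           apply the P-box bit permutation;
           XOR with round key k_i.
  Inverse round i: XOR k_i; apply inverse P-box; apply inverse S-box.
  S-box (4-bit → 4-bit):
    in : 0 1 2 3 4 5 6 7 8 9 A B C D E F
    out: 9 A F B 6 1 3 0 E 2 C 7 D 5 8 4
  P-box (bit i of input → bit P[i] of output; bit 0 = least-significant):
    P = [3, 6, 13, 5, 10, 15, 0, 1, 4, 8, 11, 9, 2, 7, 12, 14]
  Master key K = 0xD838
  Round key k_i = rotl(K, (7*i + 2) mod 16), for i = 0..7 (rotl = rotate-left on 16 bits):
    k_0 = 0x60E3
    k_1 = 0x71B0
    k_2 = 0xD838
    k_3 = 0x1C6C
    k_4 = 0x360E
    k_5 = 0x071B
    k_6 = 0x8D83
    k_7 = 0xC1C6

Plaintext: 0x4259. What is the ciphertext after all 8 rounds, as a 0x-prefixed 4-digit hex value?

s_0 = plaintext = 0x4259
s_1 = Round(s_0, k_0) = 0x7F33
s_2 = Round(s_1, k_1) = 0xFDDA
s_3 = Round(s_2, k_2) = 0xE409
s_4 = Round(s_3, k_3) = 0x512E
s_5 = Round(s_4, k_4) = 0xB129
s_6 = Round(s_5, k_5) = 0x90DC
s_7 = Round(s_6, k_6) = 0xAB3A
s_8 = Round(s_7, k_7) = 0x3CF4

0x3CF4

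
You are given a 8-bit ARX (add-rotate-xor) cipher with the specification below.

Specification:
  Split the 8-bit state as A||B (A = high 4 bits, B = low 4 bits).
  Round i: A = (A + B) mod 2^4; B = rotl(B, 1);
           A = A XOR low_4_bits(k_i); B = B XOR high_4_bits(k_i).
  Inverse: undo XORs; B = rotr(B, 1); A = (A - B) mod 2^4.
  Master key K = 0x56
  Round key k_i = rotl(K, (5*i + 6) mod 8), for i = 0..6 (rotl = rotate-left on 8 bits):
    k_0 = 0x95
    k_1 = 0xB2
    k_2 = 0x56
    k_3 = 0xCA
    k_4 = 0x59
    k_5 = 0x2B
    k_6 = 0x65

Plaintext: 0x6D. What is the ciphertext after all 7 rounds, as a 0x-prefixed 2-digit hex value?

0xBB

s_0 = plaintext = 0x6D
s_1 = Round(s_0, k_0) = 0x62
s_2 = Round(s_1, k_1) = 0xAF
s_3 = Round(s_2, k_2) = 0xFA
s_4 = Round(s_3, k_3) = 0x39
s_5 = Round(s_4, k_4) = 0x56
s_6 = Round(s_5, k_5) = 0x0E
s_7 = Round(s_6, k_6) = 0xBB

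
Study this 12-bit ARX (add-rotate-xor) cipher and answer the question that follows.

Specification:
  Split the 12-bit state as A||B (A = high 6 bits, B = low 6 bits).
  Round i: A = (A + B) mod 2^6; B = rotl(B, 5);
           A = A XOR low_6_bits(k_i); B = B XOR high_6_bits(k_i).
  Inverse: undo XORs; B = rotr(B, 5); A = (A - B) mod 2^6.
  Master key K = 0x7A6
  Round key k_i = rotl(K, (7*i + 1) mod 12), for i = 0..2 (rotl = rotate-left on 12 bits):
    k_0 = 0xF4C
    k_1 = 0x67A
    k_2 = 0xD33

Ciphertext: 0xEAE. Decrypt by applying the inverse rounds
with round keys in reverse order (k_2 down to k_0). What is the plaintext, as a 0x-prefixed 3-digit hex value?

0x2CD

s_0 = ciphertext = 0xEAE
s_1 = InvRound(s_0, k_2) = 0x574
s_2 = InvRound(s_1, k_1) = 0x51B
s_3 = InvRound(s_2, k_0) = 0x2CD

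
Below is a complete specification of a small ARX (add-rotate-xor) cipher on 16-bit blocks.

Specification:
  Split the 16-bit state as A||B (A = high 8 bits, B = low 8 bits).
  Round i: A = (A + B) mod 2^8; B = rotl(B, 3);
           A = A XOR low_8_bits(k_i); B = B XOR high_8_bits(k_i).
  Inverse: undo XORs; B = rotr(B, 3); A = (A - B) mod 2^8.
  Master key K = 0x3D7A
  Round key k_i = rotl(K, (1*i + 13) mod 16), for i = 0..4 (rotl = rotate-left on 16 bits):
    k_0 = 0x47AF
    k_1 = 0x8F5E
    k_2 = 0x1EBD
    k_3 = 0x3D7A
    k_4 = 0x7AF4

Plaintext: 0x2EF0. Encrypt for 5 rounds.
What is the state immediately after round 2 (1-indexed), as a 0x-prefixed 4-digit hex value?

0x2F89

s_0 = plaintext = 0x2EF0
s_1 = Round(s_0, k_0) = 0xB1C0
s_2 = Round(s_1, k_1) = 0x2F89
s_3 = Round(s_2, k_2) = 0x0552
s_4 = Round(s_3, k_3) = 0x2DAF
s_5 = Round(s_4, k_4) = 0x2807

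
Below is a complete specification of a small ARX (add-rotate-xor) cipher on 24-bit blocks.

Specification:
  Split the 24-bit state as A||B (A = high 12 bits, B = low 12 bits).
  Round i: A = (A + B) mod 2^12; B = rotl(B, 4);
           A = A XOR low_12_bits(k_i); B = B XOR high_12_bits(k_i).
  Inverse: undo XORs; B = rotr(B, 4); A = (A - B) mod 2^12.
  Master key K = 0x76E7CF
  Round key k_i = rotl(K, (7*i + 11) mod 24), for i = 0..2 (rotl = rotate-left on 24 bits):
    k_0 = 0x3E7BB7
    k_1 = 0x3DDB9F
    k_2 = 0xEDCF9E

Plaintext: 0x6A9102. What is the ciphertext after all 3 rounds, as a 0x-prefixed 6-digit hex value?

0xBA5533

s_0 = plaintext = 0x6A9102
s_1 = Round(s_0, k_0) = 0xC1C3C6
s_2 = Round(s_1, k_1) = 0x47DFBE
s_3 = Round(s_2, k_2) = 0xBA5533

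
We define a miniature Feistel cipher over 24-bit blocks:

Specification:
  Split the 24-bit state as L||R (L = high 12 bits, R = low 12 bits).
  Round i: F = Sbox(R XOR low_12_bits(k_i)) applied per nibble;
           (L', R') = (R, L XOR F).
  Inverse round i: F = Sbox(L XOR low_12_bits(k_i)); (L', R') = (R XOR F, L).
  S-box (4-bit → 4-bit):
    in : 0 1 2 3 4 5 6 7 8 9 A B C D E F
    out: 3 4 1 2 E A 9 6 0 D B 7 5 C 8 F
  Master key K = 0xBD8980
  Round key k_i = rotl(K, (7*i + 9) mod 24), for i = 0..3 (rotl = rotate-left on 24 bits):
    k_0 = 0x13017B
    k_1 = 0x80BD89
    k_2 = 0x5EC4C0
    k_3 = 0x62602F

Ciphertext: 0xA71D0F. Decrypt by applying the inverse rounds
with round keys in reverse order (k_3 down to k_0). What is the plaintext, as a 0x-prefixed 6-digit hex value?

0x309F3F

s_0 = ciphertext = 0xA71D0F
s_1 = InvRound(s_0, k_3) = 0x6A7A71
s_2 = InvRound(s_1, k_2) = 0xBE76A7
s_3 = InvRound(s_2, k_1) = 0xF3FBE7
s_4 = InvRound(s_3, k_0) = 0x309F3F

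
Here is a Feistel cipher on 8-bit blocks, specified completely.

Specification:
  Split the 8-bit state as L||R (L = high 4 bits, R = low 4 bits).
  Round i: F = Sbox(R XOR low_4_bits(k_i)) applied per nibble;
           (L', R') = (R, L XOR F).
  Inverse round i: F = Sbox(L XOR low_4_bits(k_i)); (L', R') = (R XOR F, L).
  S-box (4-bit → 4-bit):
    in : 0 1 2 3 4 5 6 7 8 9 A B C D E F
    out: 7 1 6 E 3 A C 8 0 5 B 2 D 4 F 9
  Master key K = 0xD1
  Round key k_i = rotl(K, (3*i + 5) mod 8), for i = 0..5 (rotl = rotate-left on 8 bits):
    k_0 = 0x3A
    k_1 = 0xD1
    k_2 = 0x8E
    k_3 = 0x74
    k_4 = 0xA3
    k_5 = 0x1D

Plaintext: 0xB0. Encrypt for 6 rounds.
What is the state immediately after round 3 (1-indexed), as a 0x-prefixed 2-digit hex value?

0x19

s_0 = plaintext = 0xB0
s_1 = Round(s_0, k_0) = 0x00
s_2 = Round(s_1, k_1) = 0x01
s_3 = Round(s_2, k_2) = 0x19
s_4 = Round(s_3, k_3) = 0x95
s_5 = Round(s_4, k_4) = 0x55
s_6 = Round(s_5, k_5) = 0x55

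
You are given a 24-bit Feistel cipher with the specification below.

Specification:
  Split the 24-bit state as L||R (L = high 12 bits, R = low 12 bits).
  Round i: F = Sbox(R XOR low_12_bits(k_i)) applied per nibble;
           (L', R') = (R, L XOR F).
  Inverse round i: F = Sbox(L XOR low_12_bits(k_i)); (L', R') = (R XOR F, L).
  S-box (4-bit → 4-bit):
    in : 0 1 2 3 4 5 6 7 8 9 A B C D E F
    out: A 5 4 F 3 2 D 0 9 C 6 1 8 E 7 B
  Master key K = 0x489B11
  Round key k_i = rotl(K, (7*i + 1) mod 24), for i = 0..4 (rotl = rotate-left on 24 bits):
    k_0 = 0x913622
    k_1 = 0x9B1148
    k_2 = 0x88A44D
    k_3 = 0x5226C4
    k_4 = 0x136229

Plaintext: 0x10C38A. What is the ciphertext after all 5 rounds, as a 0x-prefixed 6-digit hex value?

s_0 = plaintext = 0x10C38A
s_1 = Round(s_0, k_0) = 0x38A365
s_2 = Round(s_1, k_1) = 0x3657C4
s_3 = Round(s_2, k_2) = 0x7C4CF9
s_4 = Round(s_3, k_3) = 0xCF913A
s_5 = Round(s_4, k_4) = 0x13A3A6

0x13A3A6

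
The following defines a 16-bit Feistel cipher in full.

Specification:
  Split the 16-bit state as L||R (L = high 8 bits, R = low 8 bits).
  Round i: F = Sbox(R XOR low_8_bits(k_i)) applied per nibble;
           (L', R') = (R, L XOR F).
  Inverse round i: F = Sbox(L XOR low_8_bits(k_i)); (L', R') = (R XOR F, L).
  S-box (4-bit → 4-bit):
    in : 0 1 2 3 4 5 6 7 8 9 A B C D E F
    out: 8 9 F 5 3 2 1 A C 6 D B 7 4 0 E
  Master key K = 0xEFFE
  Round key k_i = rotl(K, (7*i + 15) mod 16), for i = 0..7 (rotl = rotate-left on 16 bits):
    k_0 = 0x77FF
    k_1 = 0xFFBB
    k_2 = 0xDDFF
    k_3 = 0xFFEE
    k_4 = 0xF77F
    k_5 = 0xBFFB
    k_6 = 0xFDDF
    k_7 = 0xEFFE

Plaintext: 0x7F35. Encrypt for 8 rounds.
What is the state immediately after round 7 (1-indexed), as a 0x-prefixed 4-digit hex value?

0x4BBC

s_0 = plaintext = 0x7F35
s_1 = Round(s_0, k_0) = 0x3502
s_2 = Round(s_1, k_1) = 0x0283
s_3 = Round(s_2, k_2) = 0x83A5
s_4 = Round(s_3, k_3) = 0xA5B8
s_5 = Round(s_4, k_4) = 0xB8DF
s_6 = Round(s_5, k_5) = 0xDF4B
s_7 = Round(s_6, k_6) = 0x4BBC
s_8 = Round(s_7, k_7) = 0xBC74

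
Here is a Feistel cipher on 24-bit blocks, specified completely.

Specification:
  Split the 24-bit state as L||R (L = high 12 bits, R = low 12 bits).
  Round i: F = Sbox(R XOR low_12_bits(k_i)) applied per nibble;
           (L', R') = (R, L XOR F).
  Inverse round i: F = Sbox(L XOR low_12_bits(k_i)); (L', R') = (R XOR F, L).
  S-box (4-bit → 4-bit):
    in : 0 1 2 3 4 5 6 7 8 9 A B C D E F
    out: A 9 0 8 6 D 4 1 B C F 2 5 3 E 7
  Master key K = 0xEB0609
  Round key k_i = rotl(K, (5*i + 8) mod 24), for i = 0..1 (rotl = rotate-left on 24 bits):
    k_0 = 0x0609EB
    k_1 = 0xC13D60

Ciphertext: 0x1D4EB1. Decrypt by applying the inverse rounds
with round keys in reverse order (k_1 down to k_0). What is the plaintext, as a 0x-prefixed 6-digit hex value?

0x1C1B97

s_0 = ciphertext = 0x1D4EB1
s_1 = InvRound(s_0, k_1) = 0xB971D4
s_2 = InvRound(s_1, k_0) = 0x1C1B97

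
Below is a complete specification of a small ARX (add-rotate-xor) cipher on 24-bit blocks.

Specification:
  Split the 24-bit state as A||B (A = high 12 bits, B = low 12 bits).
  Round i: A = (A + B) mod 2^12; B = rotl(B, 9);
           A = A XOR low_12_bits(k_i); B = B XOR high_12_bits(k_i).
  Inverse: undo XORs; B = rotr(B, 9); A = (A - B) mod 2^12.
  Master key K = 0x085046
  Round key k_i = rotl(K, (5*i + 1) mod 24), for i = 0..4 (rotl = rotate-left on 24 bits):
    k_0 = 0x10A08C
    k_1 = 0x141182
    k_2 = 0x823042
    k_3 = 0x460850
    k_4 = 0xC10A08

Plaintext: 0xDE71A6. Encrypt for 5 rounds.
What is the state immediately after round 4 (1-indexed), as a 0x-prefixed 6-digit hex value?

s_0 = plaintext = 0xDE71A6
s_1 = Round(s_0, k_0) = 0xF01D3E
s_2 = Round(s_1, k_1) = 0xDBDCE6
s_3 = Round(s_2, k_2) = 0xAE15BF
s_4 = Round(s_3, k_3) = 0x8F0AD7
s_5 = Round(s_4, k_4) = 0x9CF34A

0x8F0AD7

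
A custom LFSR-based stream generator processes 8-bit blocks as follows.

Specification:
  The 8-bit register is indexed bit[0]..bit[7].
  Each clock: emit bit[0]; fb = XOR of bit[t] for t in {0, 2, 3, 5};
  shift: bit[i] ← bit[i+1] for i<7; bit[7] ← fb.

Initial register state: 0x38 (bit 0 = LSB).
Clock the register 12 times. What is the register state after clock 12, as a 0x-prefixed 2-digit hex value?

reg_0 = 0x38
clock 1: out=0, reg = 0x1C
clock 2: out=0, reg = 0x0E
clock 3: out=0, reg = 0x07
clock 4: out=1, reg = 0x03
clock 5: out=1, reg = 0x81
clock 6: out=1, reg = 0xC0
clock 7: out=0, reg = 0x60
clock 8: out=0, reg = 0xB0
clock 9: out=0, reg = 0xD8
clock 10: out=0, reg = 0xEC
clock 11: out=0, reg = 0xF6
clock 12: out=0, reg = 0x7B

0x7B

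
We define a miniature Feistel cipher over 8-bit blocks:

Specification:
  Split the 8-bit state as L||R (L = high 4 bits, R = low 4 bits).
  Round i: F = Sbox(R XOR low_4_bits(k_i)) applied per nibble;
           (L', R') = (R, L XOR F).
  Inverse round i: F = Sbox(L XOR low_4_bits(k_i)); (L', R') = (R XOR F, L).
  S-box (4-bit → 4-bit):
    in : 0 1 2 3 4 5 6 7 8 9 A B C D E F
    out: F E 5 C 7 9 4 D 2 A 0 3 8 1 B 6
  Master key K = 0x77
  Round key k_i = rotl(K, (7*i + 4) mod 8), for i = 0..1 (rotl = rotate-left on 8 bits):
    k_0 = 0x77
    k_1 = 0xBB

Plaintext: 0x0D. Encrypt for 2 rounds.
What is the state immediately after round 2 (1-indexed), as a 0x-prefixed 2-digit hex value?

0x0E

s_0 = plaintext = 0x0D
s_1 = Round(s_0, k_0) = 0xD0
s_2 = Round(s_1, k_1) = 0x0E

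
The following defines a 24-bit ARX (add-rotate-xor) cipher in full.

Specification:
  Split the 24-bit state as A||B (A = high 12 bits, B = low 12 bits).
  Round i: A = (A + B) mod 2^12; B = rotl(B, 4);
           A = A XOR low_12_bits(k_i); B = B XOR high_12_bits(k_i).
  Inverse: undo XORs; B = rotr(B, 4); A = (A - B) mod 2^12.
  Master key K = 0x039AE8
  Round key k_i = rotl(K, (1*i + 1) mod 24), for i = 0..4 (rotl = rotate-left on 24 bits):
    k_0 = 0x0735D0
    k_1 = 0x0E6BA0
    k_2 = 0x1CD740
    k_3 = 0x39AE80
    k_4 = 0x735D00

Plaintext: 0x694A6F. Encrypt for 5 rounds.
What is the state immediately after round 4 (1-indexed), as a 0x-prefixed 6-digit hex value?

0xA71FCC

s_0 = plaintext = 0x694A6F
s_1 = Round(s_0, k_0) = 0x4D3689
s_2 = Round(s_1, k_1) = 0x0FC870
s_3 = Round(s_2, k_2) = 0xE2C6C5
s_4 = Round(s_3, k_3) = 0xA71FCC
s_5 = Round(s_4, k_4) = 0x73DBFA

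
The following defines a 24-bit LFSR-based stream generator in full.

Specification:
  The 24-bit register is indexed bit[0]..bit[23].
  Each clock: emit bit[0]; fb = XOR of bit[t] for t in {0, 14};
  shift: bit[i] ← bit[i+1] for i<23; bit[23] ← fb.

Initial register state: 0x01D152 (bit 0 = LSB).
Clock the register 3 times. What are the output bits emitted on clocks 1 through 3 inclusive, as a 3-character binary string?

010

reg_0 = 0x01D152
clock 1: out=0, reg = 0x80E8A9
clock 2: out=1, reg = 0x407454
clock 3: out=0, reg = 0xA03A2A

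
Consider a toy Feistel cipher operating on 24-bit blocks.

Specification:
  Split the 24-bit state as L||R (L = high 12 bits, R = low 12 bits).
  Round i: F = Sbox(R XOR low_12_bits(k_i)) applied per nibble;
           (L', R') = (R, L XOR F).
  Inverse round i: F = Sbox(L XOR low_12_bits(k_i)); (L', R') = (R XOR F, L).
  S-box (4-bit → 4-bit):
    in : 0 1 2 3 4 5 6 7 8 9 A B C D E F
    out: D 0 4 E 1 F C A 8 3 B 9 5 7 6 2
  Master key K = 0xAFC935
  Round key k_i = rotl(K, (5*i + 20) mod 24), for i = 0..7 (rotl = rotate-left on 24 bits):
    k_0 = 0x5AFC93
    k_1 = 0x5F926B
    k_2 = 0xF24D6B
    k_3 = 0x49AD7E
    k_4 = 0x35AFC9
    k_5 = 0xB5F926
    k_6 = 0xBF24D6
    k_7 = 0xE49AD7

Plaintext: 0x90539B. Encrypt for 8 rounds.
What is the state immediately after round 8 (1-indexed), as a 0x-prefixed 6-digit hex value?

0x860E3A

s_0 = plaintext = 0x90539B
s_1 = Round(s_0, k_0) = 0x39BBDD
s_2 = Round(s_1, k_1) = 0xBDD007
s_3 = Round(s_2, k_2) = 0x007C18
s_4 = Round(s_3, k_3) = 0xC180CB
s_5 = Round(s_4, k_4) = 0x0CBECC
s_6 = Round(s_5, k_5) = 0xECCAA0
s_7 = Round(s_6, k_6) = 0xAA0860
s_8 = Round(s_7, k_7) = 0x860E3A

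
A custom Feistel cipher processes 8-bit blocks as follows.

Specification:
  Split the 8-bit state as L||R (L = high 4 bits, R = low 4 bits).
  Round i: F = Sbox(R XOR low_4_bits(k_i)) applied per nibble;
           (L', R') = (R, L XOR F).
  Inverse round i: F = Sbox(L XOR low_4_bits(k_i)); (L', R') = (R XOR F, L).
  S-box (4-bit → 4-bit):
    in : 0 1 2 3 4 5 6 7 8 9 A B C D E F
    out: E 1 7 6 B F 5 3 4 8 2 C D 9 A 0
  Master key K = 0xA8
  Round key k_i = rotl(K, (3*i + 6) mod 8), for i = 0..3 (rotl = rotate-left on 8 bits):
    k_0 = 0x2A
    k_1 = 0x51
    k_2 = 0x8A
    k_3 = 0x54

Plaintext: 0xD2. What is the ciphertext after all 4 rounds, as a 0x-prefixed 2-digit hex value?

s_0 = plaintext = 0xD2
s_1 = Round(s_0, k_0) = 0x29
s_2 = Round(s_1, k_1) = 0x96
s_3 = Round(s_2, k_2) = 0x64
s_4 = Round(s_3, k_3) = 0x48

0x48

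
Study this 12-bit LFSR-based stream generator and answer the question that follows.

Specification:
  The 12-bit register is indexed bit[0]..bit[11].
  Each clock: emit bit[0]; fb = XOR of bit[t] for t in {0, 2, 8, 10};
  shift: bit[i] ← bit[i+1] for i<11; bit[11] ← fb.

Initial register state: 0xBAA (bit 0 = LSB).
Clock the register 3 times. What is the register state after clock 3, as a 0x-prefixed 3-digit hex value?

0xB75

reg_0 = 0xBAA
clock 1: out=0, reg = 0xDD5
clock 2: out=1, reg = 0x6EA
clock 3: out=0, reg = 0xB75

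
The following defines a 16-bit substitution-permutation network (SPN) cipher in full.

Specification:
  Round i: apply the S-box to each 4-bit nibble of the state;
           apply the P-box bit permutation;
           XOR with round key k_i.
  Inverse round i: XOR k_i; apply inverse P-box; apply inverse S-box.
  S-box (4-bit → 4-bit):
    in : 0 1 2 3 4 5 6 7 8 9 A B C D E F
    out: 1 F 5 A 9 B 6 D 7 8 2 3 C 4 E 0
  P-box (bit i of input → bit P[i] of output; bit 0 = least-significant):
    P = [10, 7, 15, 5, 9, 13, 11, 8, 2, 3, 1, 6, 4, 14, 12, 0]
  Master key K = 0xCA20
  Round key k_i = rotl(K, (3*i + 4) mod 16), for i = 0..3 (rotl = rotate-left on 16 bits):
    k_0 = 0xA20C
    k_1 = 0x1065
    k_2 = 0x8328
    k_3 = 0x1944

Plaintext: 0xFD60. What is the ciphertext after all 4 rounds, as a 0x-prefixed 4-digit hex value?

0x1343

s_0 = plaintext = 0xFD60
s_1 = Round(s_0, k_0) = 0x8E0E
s_2 = Round(s_1, k_1) = 0xC29F
s_3 = Round(s_2, k_2) = 0x922F
s_4 = Round(s_3, k_3) = 0x1343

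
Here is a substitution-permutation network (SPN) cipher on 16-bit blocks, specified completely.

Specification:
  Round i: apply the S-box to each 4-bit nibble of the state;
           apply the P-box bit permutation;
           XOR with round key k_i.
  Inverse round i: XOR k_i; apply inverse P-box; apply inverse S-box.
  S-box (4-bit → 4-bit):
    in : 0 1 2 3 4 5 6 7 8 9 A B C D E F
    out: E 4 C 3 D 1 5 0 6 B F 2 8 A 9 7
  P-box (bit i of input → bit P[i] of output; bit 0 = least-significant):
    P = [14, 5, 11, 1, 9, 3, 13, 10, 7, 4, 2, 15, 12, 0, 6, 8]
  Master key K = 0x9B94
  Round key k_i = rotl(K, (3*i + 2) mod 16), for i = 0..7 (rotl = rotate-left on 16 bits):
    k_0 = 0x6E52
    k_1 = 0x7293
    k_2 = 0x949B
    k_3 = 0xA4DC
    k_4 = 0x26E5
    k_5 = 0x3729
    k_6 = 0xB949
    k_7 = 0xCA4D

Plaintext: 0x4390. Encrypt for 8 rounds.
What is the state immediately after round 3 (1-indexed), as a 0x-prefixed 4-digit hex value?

0x4CB3

s_0 = plaintext = 0x4390
s_1 = Round(s_0, k_0) = 0x71A8
s_2 = Round(s_1, k_1) = 0x5CBF
s_3 = Round(s_2, k_2) = 0x4CB3
s_4 = Round(s_3, k_3) = 0x75B4
s_5 = Round(s_4, k_4) = 0x6E6F
s_6 = Round(s_5, k_5) = 0xCDC9
s_7 = Round(s_6, k_6) = 0x7C7B
s_8 = Round(s_7, k_7) = 0x4A6D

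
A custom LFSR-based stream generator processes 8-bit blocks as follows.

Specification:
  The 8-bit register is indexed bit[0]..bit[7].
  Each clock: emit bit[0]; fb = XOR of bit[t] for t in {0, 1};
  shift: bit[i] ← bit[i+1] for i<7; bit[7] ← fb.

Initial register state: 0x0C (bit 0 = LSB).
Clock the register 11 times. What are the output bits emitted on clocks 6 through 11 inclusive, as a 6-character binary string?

reg_0 = 0x0C
clock 1: out=0, reg = 0x06
clock 2: out=0, reg = 0x83
clock 3: out=1, reg = 0x41
clock 4: out=1, reg = 0xA0
clock 5: out=0, reg = 0x50
clock 6: out=0, reg = 0x28
clock 7: out=0, reg = 0x14
clock 8: out=0, reg = 0x0A
clock 9: out=0, reg = 0x85
clock 10: out=1, reg = 0xC2
clock 11: out=0, reg = 0xE1

000010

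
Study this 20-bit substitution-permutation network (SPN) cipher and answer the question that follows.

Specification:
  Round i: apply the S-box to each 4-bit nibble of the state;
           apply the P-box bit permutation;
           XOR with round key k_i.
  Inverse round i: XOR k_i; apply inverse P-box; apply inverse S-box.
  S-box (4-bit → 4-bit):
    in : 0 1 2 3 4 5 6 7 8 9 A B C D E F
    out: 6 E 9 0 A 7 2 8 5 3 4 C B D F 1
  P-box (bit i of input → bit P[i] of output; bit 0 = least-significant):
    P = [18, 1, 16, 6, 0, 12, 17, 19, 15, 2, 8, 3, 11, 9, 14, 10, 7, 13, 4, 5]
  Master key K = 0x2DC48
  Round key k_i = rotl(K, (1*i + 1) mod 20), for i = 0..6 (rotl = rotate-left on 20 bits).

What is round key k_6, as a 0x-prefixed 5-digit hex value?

0xE2416

K = 0x2DC48
k_0 = rotl(K, (1*0+1) mod 20) = rotl(K, 1) = 0x5B890
k_1 = rotl(K, (1*1+1) mod 20) = rotl(K, 2) = 0xB7120
k_2 = rotl(K, (1*2+1) mod 20) = rotl(K, 3) = 0x6E241
k_3 = rotl(K, (1*3+1) mod 20) = rotl(K, 4) = 0xDC482
k_4 = rotl(K, (1*4+1) mod 20) = rotl(K, 5) = 0xB8905
k_5 = rotl(K, (1*5+1) mod 20) = rotl(K, 6) = 0x7120B
k_6 = rotl(K, (1*6+1) mod 20) = rotl(K, 7) = 0xE2416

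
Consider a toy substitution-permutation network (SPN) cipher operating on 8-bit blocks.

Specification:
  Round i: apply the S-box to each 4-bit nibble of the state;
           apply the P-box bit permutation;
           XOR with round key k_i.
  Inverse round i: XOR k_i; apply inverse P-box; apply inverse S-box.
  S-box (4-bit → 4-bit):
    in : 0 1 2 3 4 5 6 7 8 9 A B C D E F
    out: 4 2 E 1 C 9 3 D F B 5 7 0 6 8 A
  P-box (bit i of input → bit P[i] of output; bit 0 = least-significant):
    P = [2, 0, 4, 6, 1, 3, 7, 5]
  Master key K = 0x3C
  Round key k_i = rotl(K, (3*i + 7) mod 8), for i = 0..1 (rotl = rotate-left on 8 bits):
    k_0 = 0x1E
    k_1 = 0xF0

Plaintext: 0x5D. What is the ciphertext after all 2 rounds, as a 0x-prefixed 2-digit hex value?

s_0 = plaintext = 0x5D
s_1 = Round(s_0, k_0) = 0x2D
s_2 = Round(s_1, k_1) = 0x49

0x49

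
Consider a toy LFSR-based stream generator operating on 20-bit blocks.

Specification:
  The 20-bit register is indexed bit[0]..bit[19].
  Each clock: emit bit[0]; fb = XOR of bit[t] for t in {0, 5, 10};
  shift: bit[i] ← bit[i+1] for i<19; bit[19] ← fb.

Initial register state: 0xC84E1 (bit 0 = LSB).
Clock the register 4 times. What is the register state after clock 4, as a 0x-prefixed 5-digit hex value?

0x7C84E

reg_0 = 0xC84E1
clock 1: out=1, reg = 0xE4270
clock 2: out=0, reg = 0xF2138
clock 3: out=0, reg = 0xF909C
clock 4: out=0, reg = 0x7C84E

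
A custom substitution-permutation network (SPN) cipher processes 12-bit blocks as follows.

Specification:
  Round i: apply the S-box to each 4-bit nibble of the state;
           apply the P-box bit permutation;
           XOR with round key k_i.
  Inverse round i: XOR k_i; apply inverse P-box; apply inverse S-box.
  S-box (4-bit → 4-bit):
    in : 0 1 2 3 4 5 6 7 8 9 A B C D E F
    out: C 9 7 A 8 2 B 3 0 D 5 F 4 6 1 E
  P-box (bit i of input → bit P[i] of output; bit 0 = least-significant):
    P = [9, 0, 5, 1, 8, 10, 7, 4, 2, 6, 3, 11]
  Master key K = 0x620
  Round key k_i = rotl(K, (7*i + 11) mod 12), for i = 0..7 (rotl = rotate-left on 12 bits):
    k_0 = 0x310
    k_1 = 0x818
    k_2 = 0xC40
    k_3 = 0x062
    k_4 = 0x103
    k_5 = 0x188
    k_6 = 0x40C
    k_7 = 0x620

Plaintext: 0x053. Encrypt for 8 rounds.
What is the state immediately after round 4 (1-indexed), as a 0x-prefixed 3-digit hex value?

s_0 = plaintext = 0x053
s_1 = Round(s_0, k_0) = 0xF1B
s_2 = Round(s_1, k_1) = 0x363
s_3 = Round(s_2, k_2) = 0x113
s_4 = Round(s_3, k_3) = 0x975
s_5 = Round(s_4, k_4) = 0xC0E
s_6 = Round(s_5, k_5) = 0x310
s_7 = Round(s_6, k_6) = 0xD7E
s_8 = Round(s_7, k_7) = 0x168

0x975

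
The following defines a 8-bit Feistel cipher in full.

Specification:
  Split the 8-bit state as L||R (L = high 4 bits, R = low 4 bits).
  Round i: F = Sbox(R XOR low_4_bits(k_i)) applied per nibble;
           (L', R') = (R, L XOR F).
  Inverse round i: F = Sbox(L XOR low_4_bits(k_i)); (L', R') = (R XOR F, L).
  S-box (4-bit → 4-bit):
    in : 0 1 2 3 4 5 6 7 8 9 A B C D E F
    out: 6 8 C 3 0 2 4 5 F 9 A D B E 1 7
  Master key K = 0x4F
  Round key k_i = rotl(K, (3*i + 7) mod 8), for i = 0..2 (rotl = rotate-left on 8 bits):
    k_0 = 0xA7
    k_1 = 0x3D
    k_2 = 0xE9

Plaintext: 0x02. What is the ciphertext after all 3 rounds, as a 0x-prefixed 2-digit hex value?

0x59

s_0 = plaintext = 0x02
s_1 = Round(s_0, k_0) = 0x22
s_2 = Round(s_1, k_1) = 0x25
s_3 = Round(s_2, k_2) = 0x59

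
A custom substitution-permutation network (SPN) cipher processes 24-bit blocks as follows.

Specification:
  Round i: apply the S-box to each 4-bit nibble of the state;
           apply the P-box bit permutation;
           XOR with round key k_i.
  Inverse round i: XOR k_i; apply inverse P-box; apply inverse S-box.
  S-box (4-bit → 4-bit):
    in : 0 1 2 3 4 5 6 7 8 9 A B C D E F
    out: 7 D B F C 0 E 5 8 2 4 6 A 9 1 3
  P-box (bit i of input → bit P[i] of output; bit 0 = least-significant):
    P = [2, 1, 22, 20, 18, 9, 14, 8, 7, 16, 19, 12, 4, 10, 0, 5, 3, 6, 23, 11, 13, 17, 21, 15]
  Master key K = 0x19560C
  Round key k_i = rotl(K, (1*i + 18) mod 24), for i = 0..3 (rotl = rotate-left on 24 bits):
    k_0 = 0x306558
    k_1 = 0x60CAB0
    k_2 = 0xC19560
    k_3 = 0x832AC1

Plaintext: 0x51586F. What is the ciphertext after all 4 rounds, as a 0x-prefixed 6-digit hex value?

0x43B3B9

s_0 = plaintext = 0x51586F
s_1 = Round(s_0, k_0) = 0xB03E56
s_2 = Round(s_1, k_1) = 0x92CE4B
s_3 = Round(s_2, k_2) = 0x83D88A
s_4 = Round(s_3, k_3) = 0x43B3B9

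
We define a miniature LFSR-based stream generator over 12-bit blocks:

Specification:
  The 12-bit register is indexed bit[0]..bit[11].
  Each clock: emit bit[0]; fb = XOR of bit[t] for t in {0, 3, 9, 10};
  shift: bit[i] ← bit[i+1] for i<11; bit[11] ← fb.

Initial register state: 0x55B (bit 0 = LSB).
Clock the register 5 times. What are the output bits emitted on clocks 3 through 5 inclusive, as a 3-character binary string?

011

reg_0 = 0x55B
clock 1: out=1, reg = 0xAAD
clock 2: out=1, reg = 0xD56
clock 3: out=0, reg = 0xEAB
clock 4: out=1, reg = 0x755
clock 5: out=1, reg = 0xBAA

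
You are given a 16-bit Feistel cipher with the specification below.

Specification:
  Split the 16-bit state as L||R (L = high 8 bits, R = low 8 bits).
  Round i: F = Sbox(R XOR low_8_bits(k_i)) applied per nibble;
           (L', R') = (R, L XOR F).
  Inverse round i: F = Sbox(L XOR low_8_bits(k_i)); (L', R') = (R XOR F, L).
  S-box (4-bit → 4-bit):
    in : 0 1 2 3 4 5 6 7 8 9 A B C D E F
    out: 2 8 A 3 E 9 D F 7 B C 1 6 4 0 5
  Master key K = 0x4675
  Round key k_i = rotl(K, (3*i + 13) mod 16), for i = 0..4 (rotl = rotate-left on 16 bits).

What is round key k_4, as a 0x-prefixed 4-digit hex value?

K = 0x4675
k_0 = rotl(K, (3*0+13) mod 16) = rotl(K, 13) = 0xA8CE
k_1 = rotl(K, (3*1+13) mod 16) = rotl(K, 0) = 0x4675
k_2 = rotl(K, (3*2+13) mod 16) = rotl(K, 3) = 0x33AA
k_3 = rotl(K, (3*3+13) mod 16) = rotl(K, 6) = 0x9D51
k_4 = rotl(K, (3*4+13) mod 16) = rotl(K, 9) = 0xEA8C

0xEA8C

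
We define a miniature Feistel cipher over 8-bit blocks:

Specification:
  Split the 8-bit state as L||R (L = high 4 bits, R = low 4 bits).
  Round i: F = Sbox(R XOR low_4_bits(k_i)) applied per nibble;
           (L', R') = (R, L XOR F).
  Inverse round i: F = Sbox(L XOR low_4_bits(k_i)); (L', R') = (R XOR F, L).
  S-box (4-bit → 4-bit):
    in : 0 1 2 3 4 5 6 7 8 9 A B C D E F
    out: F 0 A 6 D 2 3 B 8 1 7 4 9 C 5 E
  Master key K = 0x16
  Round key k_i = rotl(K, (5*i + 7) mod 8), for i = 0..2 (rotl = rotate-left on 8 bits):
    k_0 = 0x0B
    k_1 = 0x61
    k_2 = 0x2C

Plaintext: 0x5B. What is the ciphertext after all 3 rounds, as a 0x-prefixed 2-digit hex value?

s_0 = plaintext = 0x5B
s_1 = Round(s_0, k_0) = 0xBA
s_2 = Round(s_1, k_1) = 0xAF
s_3 = Round(s_2, k_2) = 0xFC

0xFC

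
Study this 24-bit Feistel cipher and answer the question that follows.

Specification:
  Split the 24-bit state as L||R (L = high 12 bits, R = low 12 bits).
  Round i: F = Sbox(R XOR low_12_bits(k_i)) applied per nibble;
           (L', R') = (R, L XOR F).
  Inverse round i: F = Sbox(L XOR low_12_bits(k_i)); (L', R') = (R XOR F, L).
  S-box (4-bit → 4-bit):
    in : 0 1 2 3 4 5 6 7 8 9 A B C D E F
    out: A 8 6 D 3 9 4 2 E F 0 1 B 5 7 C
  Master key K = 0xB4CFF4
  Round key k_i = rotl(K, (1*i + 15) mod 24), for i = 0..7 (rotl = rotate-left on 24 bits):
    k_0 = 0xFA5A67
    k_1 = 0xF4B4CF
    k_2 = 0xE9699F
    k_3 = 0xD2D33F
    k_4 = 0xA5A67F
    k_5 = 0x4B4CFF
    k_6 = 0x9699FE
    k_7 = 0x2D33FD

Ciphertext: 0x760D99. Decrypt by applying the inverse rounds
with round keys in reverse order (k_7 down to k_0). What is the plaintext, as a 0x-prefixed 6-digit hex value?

0x16E413

s_0 = ciphertext = 0x760D99
s_1 = InvRound(s_0, k_7) = 0xE6C760
s_2 = InvRound(s_1, k_6) = 0x596E6C
s_3 = InvRound(s_2, k_5) = 0x123596
s_4 = InvRound(s_3, k_4) = 0x70D123
s_5 = InvRound(s_4, k_3) = 0x2F570D
s_6 = InvRound(s_5, k_2) = 0x64D2F5
s_7 = InvRound(s_6, k_1) = 0x41364D
s_8 = InvRound(s_7, k_0) = 0x16E413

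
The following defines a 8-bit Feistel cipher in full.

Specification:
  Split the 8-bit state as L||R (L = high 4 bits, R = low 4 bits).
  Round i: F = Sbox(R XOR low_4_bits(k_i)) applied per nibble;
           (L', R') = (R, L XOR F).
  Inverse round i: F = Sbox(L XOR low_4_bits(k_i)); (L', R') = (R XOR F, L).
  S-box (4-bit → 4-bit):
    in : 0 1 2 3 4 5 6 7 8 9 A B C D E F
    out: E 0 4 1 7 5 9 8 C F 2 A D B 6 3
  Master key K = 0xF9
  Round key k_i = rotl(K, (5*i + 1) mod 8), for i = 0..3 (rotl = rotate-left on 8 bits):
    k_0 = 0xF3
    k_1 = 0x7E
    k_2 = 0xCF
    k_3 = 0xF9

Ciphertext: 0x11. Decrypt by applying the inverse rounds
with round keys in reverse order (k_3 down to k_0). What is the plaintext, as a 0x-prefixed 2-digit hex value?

s_0 = ciphertext = 0x11
s_1 = InvRound(s_0, k_3) = 0xD1
s_2 = InvRound(s_1, k_2) = 0x5D
s_3 = InvRound(s_2, k_1) = 0x75
s_4 = InvRound(s_3, k_0) = 0x27

0x27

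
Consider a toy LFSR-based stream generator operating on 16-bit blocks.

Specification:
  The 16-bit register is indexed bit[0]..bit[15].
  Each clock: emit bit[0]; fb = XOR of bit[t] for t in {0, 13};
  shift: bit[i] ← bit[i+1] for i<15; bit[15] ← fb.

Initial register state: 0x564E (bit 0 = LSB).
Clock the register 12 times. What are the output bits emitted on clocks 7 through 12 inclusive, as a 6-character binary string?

reg_0 = 0x564E
clock 1: out=0, reg = 0x2B27
clock 2: out=1, reg = 0x1593
clock 3: out=1, reg = 0x8AC9
clock 4: out=1, reg = 0xC564
clock 5: out=0, reg = 0x62B2
clock 6: out=0, reg = 0xB159
clock 7: out=1, reg = 0x58AC
clock 8: out=0, reg = 0x2C56
clock 9: out=0, reg = 0x962B
clock 10: out=1, reg = 0xCB15
clock 11: out=1, reg = 0xE58A
clock 12: out=0, reg = 0xF2C5

100110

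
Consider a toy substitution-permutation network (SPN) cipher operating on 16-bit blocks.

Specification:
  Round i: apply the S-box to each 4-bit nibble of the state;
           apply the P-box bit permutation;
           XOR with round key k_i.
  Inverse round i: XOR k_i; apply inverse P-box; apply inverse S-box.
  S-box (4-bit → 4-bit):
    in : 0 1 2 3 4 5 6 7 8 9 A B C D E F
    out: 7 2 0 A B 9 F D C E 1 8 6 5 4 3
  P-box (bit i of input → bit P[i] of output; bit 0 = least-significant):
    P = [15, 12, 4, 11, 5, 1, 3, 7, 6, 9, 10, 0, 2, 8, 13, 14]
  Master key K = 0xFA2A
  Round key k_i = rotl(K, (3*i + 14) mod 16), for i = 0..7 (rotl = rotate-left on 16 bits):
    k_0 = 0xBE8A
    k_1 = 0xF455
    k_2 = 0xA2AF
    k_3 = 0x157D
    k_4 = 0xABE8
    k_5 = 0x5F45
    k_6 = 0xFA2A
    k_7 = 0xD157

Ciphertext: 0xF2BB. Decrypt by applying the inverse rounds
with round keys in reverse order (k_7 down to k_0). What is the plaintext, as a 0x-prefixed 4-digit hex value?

0xCC02

s_0 = ciphertext = 0xF2BB
s_1 = InvRound(s_0, k_7) = 0x0F72
s_2 = InvRound(s_1, k_6) = 0x9DE0
s_3 = InvRound(s_2, k_5) = 0x535A
s_4 = InvRound(s_3, k_4) = 0x8246
s_5 = InvRound(s_4, k_3) = 0x1900
s_6 = InvRound(s_5, k_2) = 0x0364
s_7 = InvRound(s_6, k_1) = 0x99A0
s_8 = InvRound(s_7, k_0) = 0xCC02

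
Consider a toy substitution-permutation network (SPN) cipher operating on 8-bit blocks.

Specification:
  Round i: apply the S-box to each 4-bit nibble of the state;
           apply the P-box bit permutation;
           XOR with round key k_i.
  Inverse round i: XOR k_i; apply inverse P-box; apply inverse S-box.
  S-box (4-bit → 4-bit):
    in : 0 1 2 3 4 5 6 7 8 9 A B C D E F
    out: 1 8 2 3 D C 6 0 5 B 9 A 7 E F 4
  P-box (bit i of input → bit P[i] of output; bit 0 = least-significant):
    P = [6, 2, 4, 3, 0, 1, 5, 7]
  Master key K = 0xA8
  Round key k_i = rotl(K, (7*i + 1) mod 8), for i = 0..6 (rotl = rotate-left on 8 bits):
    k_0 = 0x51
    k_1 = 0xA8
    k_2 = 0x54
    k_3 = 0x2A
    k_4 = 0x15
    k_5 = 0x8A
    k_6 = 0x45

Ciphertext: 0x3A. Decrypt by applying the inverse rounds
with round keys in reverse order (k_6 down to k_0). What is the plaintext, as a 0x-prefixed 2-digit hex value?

s_0 = ciphertext = 0x3A
s_1 = InvRound(s_0, k_6) = 0xCE
s_2 = InvRound(s_1, k_5) = 0x73
s_3 = InvRound(s_2, k_4) = 0x63
s_4 = InvRound(s_3, k_3) = 0x0A
s_5 = InvRound(s_4, k_2) = 0x2E
s_6 = InvRound(s_5, k_1) = 0xB2
s_7 = InvRound(s_6, k_0) = 0xE0

0xE0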